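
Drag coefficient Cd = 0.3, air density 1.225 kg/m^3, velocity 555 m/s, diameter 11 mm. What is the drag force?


A = pi*(d/2)^2 = pi*(11/2000)^2 = 9.50332e-05 m^2
Fd = 0.5*Cd*rho*A*v^2 = 0.5*0.3*1.225*9.50332e-05*555^2 = 5.379 N

5.379 N


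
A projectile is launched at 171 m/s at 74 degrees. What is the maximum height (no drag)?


H = (v0*sin(theta))^2 / (2g) = (171*sin(74°))^2 / (2*9.81) = 1377 m

1377 m


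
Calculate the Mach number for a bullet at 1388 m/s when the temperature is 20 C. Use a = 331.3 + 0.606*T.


a = 331.3 + 0.606*(20) = 343.42 m/s
M = v/a = 1388/343.42 = 4.042

4.042


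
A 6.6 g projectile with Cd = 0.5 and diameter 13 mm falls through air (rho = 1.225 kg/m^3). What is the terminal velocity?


A = pi*(d/2)^2 = pi*(13/2000)^2 = 1.32732e-04 m^2
vt = sqrt(2mg/(Cd*rho*A)) = sqrt(2*0.0066*9.81/(0.5 * 1.225 * 1.32732e-04)) = 39.91 m/s

39.91 m/s


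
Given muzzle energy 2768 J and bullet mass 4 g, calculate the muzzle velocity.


v = sqrt(2*E/m) = sqrt(2*2768/0.004) = 1176 m/s

1176 m/s


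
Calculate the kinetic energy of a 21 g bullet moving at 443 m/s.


E = 0.5*m*v^2 = 0.5*0.021*443^2 = 2061 J

2061 J


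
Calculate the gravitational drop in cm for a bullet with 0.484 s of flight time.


drop = 0.5*g*t^2 = 0.5*9.81*0.484^2 = 1.14903 m ≈ 114.9 cm

114.9 cm


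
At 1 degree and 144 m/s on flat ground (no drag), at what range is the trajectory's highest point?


R = v0^2*sin(2*theta)/g = 144^2*sin(2*1°)/9.81 = 73.7692 m
apex_dist = R/2 = 73.7692/2 = 36.88 m

36.88 m


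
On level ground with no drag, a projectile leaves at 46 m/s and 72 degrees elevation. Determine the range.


R = v0^2 * sin(2*theta) / g = 46^2 * sin(2*72°) / 9.81 = 126.8 m

126.8 m


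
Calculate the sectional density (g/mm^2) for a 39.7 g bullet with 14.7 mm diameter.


SD = m/d^2 = 39.7/14.7^2 = 0.1837 g/mm^2

0.1837 g/mm^2


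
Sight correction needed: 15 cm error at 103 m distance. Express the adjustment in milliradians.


1 mrad subtends 1 cm per 10 m of range, so adj = error_cm / (dist_m / 10) = 15 / (103/10) = 1.456 mrad

1.456 mrad


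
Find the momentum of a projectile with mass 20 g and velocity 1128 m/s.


p = m*v = 0.02*1128 = 22.56 kg·m/s

22.56 kg·m/s


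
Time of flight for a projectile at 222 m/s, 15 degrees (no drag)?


T = 2*v0*sin(theta)/g = 2*222*sin(15°)/9.81 = 11.71 s

11.71 s


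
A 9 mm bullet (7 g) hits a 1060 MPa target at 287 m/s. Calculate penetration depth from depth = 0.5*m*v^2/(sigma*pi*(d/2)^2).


A = pi*(d/2)^2 = pi*(9/2)^2 = 63.6173 mm^2
E = 0.5*m*v^2 = 0.5*0.007*287^2 = 288.291 J
depth = E/(sigma*A) = 288.291 J / (1060 MPa * 63.6173 mm^2) = 288.291/(1060 * 63.6173) m = 0.00427515 m ≈ 4.275 mm

4.275 mm


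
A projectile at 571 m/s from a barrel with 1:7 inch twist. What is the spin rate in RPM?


twist_m = 7*0.0254 = 0.1778 m
spin = v/twist = 571/0.1778 = 3211.474 rev/s
RPM = spin*60 = 3211.474*60 ≈ 192688 RPM

192688 RPM


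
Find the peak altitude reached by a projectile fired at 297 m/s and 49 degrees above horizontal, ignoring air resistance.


H = (v0*sin(theta))^2 / (2g) = (297*sin(49°))^2 / (2*9.81) = 2561 m

2561 m


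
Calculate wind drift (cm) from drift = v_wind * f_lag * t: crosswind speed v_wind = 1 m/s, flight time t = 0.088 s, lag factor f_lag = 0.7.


drift = v_wind * lag * t = 1 * 0.7 * 0.088 = 0.0616 m ≈ 6.16 cm

6.16 cm


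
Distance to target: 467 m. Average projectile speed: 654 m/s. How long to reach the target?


t = d/v = 467/654 = 0.7141 s

0.7141 s


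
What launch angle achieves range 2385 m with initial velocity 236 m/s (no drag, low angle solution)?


sin(2*theta) = R*g/v0^2 = 2385*9.81/236^2 = 0.420081, theta = arcsin(0.420081)/2 = 12.42°

12.42 degrees


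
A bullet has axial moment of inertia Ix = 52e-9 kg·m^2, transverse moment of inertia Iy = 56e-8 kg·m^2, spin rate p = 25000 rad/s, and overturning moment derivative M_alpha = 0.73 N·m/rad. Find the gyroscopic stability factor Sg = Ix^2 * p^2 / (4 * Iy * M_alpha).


Sg = Ix^2 * p^2 / (4 * Iy * M_alpha) = (52e-9)^2 * 25000^2 / (4 * 56e-8 * 0.73) = 1.034

1.034


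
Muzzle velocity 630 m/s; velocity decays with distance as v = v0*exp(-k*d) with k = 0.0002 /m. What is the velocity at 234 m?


v = v0*exp(-k*d) = 630*exp(-0.0002*234) = 601.2 m/s

601.2 m/s


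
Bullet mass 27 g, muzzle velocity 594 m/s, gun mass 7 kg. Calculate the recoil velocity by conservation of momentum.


v_recoil = m_p * v_p / m_gun = 0.027 * 594 / 7 = 2.291 m/s

2.291 m/s


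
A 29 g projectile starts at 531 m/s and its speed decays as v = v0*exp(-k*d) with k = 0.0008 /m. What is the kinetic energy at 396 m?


v = v0*exp(-k*d) = 531*exp(-0.0008*396) = 386.821 m/s
E = 0.5*m*v^2 = 0.5*0.029*386.821^2 = 2170 J

2170 J


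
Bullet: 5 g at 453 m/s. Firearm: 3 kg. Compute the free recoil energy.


v_r = m_p*v_p/m_gun = 0.005*453/3 = 0.755 m/s, E_r = 0.5*m_gun*v_r^2 = 0.5*3*0.755^2 = 0.855 J

0.855 J


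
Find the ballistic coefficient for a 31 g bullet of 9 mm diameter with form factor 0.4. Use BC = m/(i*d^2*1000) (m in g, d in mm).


BC = m/(i*d^2*1000) = 31/(0.4 * 9^2 * 1000) = 0.0009568

0.0009568


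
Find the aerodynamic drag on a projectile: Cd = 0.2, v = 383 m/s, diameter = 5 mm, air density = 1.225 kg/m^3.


A = pi*(d/2)^2 = pi*(5/2000)^2 = 1.96350e-05 m^2
Fd = 0.5*Cd*rho*A*v^2 = 0.5*0.2*1.225*1.96350e-05*383^2 = 0.3528 N

0.3528 N


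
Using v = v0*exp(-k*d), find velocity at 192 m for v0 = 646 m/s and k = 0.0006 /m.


v = v0*exp(-k*d) = 646*exp(-0.0006*192) = 575.7 m/s

575.7 m/s


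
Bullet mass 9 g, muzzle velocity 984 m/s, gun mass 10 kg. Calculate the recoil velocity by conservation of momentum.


v_recoil = m_p * v_p / m_gun = 0.009 * 984 / 10 = 0.8856 m/s

0.8856 m/s


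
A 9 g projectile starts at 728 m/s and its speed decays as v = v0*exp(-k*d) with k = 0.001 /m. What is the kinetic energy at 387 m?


v = v0*exp(-k*d) = 728*exp(-0.001*387) = 494.378 m/s
E = 0.5*m*v^2 = 0.5*0.009*494.378^2 = 1100 J

1100 J


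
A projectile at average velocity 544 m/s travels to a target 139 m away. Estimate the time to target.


t = d/v = 139/544 = 0.2555 s

0.2555 s


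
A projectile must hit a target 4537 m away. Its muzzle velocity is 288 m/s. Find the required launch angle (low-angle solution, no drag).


sin(2*theta) = R*g/v0^2 = 4537*9.81/288^2 = 0.536603, theta = arcsin(0.536603)/2 = 16.23°

16.23 degrees


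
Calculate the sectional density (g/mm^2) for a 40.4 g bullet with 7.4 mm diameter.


SD = m/d^2 = 40.4/7.4^2 = 0.7378 g/mm^2

0.7378 g/mm^2


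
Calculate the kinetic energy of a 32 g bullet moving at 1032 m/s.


E = 0.5*m*v^2 = 0.5*0.032*1032^2 = 17040 J

17040 J


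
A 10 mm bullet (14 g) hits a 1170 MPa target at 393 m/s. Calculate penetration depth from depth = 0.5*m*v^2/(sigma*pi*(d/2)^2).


A = pi*(d/2)^2 = pi*(10/2)^2 = 78.5398 mm^2
E = 0.5*m*v^2 = 0.5*0.014*393^2 = 1081.14 J
depth = E/(sigma*A) = 1081.14 J / (1170 MPa * 78.5398 mm^2) = 1081.14/(1170 * 78.5398) m = 0.0117654 m ≈ 11.77 mm

11.77 mm


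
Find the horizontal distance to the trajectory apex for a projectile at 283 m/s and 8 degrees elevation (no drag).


R = v0^2*sin(2*theta)/g = 283^2*sin(2*8°)/9.81 = 2250.31 m
apex_dist = R/2 = 2250.31/2 = 1125 m

1125 m


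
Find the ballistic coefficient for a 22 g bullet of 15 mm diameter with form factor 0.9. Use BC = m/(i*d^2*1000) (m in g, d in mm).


BC = m/(i*d^2*1000) = 22/(0.9 * 15^2 * 1000) = 0.0001086

0.0001086


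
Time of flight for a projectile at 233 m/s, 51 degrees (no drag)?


T = 2*v0*sin(theta)/g = 2*233*sin(51°)/9.81 = 36.92 s

36.92 s


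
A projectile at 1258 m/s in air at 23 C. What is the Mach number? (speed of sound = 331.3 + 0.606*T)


a = 331.3 + 0.606*(23) = 345.238 m/s
M = v/a = 1258/345.238 = 3.644

3.644


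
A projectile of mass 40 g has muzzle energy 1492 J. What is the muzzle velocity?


v = sqrt(2*E/m) = sqrt(2*1492/0.04) = 273.1 m/s

273.1 m/s


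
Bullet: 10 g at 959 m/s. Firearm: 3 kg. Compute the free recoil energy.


v_r = m_p*v_p/m_gun = 0.01*959/3 = 3.19667 m/s, E_r = 0.5*m_gun*v_r^2 = 0.5*3*3.19667^2 = 15.33 J

15.33 J


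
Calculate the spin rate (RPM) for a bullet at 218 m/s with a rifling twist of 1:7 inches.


twist_m = 7*0.0254 = 0.1778 m
spin = v/twist = 218/0.1778 = 1226.097 rev/s
RPM = spin*60 = 1226.097*60 ≈ 73566 RPM

73566 RPM


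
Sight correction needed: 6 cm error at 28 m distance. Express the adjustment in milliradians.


1 mrad subtends 1 cm per 10 m of range, so adj = error_cm / (dist_m / 10) = 6 / (28/10) = 2.143 mrad

2.143 mrad


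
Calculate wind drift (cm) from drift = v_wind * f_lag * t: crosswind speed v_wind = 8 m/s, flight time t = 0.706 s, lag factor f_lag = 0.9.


drift = v_wind * lag * t = 8 * 0.9 * 0.706 = 5.0832 m ≈ 508.3 cm

508.3 cm


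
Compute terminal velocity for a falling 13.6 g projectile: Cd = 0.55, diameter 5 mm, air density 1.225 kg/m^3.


A = pi*(d/2)^2 = pi*(5/2000)^2 = 1.96350e-05 m^2
vt = sqrt(2mg/(Cd*rho*A)) = sqrt(2*0.0136*9.81/(0.55 * 1.225 * 1.96350e-05)) = 142 m/s

142 m/s


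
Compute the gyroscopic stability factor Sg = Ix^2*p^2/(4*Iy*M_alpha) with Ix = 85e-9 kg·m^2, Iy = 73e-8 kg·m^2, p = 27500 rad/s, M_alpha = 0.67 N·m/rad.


Sg = Ix^2 * p^2 / (4 * Iy * M_alpha) = (85e-9)^2 * 27500^2 / (4 * 73e-8 * 0.67) = 2.793

2.793


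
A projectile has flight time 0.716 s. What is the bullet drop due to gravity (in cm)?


drop = 0.5*g*t^2 = 0.5*9.81*0.716^2 = 2.51458 m ≈ 251.5 cm

251.5 cm


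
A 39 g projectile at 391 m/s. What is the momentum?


p = m*v = 0.039*391 = 15.25 kg·m/s

15.25 kg·m/s


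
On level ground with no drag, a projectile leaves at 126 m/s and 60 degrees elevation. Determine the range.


R = v0^2 * sin(2*theta) / g = 126^2 * sin(2*60°) / 9.81 = 1402 m

1402 m


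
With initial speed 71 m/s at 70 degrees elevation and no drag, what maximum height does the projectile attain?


H = (v0*sin(theta))^2 / (2g) = (71*sin(70°))^2 / (2*9.81) = 226.9 m

226.9 m


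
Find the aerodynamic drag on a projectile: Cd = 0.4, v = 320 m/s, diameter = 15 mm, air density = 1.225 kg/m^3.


A = pi*(d/2)^2 = pi*(15/2000)^2 = 1.76715e-04 m^2
Fd = 0.5*Cd*rho*A*v^2 = 0.5*0.4*1.225*1.76715e-04*320^2 = 4.433 N

4.433 N


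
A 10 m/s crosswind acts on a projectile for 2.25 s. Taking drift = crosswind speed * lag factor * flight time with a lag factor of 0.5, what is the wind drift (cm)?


drift = v_wind * lag * t = 10 * 0.5 * 2.25 = 11.25 m ≈ 1125 cm

1125 cm


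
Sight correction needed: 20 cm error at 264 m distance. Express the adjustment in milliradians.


1 mrad subtends 1 cm per 10 m of range, so adj = error_cm / (dist_m / 10) = 20 / (264/10) = 0.7576 mrad

0.7576 mrad


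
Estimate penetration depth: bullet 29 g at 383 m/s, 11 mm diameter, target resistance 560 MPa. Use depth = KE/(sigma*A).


A = pi*(d/2)^2 = pi*(11/2)^2 = 95.0332 mm^2
E = 0.5*m*v^2 = 0.5*0.029*383^2 = 2126.99 J
depth = E/(sigma*A) = 2126.99 J / (560 MPa * 95.0332 mm^2) = 2126.99/(560 * 95.0332) m = 0.0399671 m ≈ 39.97 mm

39.97 mm


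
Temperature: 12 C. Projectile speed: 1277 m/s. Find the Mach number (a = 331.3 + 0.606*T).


a = 331.3 + 0.606*(12) = 338.572 m/s
M = v/a = 1277/338.572 = 3.772

3.772


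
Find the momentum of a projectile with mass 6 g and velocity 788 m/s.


p = m*v = 0.006*788 = 4.728 kg·m/s

4.728 kg·m/s


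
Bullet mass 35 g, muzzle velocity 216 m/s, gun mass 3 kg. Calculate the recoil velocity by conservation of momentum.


v_recoil = m_p * v_p / m_gun = 0.035 * 216 / 3 = 2.52 m/s

2.52 m/s


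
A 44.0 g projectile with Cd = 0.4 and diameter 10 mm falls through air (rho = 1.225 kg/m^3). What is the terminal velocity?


A = pi*(d/2)^2 = pi*(10/2000)^2 = 7.85398e-05 m^2
vt = sqrt(2mg/(Cd*rho*A)) = sqrt(2*0.044*9.81/(0.4 * 1.225 * 7.85398e-05)) = 149.8 m/s

149.8 m/s


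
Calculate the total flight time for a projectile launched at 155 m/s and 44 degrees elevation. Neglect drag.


T = 2*v0*sin(theta)/g = 2*155*sin(44°)/9.81 = 21.95 s

21.95 s


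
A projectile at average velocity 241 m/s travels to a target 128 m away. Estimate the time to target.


t = d/v = 128/241 = 0.5311 s

0.5311 s


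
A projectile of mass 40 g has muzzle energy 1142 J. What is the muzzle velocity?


v = sqrt(2*E/m) = sqrt(2*1142/0.04) = 239 m/s

239 m/s


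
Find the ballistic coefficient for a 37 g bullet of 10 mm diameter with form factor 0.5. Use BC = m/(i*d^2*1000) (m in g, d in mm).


BC = m/(i*d^2*1000) = 37/(0.5 * 10^2 * 1000) = 0.00074

0.00074


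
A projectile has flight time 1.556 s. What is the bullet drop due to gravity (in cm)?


drop = 0.5*g*t^2 = 0.5*9.81*1.556^2 = 11.8757 m ≈ 1188 cm

1188 cm


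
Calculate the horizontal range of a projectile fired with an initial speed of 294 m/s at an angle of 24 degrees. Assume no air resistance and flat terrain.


R = v0^2 * sin(2*theta) / g = 294^2 * sin(2*24°) / 9.81 = 6548 m

6548 m


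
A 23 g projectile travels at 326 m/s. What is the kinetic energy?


E = 0.5*m*v^2 = 0.5*0.023*326^2 = 1222 J

1222 J


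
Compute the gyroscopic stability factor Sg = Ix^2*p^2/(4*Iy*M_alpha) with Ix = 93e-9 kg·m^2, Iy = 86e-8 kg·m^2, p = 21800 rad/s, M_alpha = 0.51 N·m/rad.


Sg = Ix^2 * p^2 / (4 * Iy * M_alpha) = (93e-9)^2 * 21800^2 / (4 * 86e-8 * 0.51) = 2.343

2.343


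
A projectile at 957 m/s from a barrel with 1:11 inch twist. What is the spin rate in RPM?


twist_m = 11*0.0254 = 0.2794 m
spin = v/twist = 957/0.2794 = 3425.197 rev/s
RPM = spin*60 = 3425.197*60 ≈ 205512 RPM

205512 RPM


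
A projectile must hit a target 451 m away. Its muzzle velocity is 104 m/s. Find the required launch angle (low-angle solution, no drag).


sin(2*theta) = R*g/v0^2 = 451*9.81/104^2 = 0.409052, theta = arcsin(0.409052)/2 = 12.07°

12.07 degrees


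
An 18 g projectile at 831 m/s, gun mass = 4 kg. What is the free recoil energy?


v_r = m_p*v_p/m_gun = 0.018*831/4 = 3.7395 m/s, E_r = 0.5*m_gun*v_r^2 = 0.5*4*3.7395^2 = 27.97 J

27.97 J


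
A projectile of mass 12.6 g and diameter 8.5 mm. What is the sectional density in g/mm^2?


SD = m/d^2 = 12.6/8.5^2 = 0.1744 g/mm^2

0.1744 g/mm^2


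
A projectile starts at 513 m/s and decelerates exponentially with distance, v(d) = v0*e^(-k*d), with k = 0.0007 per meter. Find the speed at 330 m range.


v = v0*exp(-k*d) = 513*exp(-0.0007*330) = 407.2 m/s

407.2 m/s


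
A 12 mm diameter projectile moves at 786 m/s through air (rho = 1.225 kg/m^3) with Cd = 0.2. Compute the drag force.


A = pi*(d/2)^2 = pi*(12/2000)^2 = 1.13097e-04 m^2
Fd = 0.5*Cd*rho*A*v^2 = 0.5*0.2*1.225*1.13097e-04*786^2 = 8.559 N

8.559 N


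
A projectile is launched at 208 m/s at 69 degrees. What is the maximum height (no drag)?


H = (v0*sin(theta))^2 / (2g) = (208*sin(69°))^2 / (2*9.81) = 1922 m

1922 m


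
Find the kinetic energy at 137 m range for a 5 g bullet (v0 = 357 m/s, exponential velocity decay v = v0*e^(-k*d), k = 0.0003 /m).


v = v0*exp(-k*d) = 357*exp(-0.0003*137) = 342.625 m/s
E = 0.5*m*v^2 = 0.5*0.005*342.625^2 = 293.5 J

293.5 J


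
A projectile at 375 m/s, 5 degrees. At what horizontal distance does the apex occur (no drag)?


R = v0^2*sin(2*theta)/g = 375^2*sin(2*5°)/9.81 = 2489.22 m
apex_dist = R/2 = 2489.22/2 = 1245 m

1245 m


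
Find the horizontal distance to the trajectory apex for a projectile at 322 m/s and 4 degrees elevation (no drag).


R = v0^2*sin(2*theta)/g = 322^2*sin(2*4°)/9.81 = 1470.95 m
apex_dist = R/2 = 1470.95/2 = 735.5 m

735.5 m


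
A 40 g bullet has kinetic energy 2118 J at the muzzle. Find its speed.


v = sqrt(2*E/m) = sqrt(2*2118/0.04) = 325.4 m/s

325.4 m/s


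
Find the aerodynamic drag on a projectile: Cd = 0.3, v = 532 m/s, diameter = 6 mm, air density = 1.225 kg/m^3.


A = pi*(d/2)^2 = pi*(6/2000)^2 = 2.82743e-05 m^2
Fd = 0.5*Cd*rho*A*v^2 = 0.5*0.3*1.225*2.82743e-05*532^2 = 1.47 N

1.47 N


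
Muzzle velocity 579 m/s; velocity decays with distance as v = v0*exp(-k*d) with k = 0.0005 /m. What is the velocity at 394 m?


v = v0*exp(-k*d) = 579*exp(-0.0005*394) = 475.5 m/s

475.5 m/s


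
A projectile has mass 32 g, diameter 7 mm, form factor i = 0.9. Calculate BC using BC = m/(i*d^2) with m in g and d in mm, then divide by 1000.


BC = m/(i*d^2*1000) = 32/(0.9 * 7^2 * 1000) = 0.0007256

0.0007256


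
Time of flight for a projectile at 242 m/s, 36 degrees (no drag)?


T = 2*v0*sin(theta)/g = 2*242*sin(36°)/9.81 = 29 s

29 s


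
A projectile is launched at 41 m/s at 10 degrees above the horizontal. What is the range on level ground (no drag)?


R = v0^2 * sin(2*theta) / g = 41^2 * sin(2*10°) / 9.81 = 58.61 m

58.61 m


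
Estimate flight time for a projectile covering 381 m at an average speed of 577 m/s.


t = d/v = 381/577 = 0.6603 s

0.6603 s


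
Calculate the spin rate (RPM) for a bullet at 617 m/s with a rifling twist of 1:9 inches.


twist_m = 9*0.0254 = 0.2286 m
spin = v/twist = 617/0.2286 = 2699.038 rev/s
RPM = spin*60 = 2699.038*60 ≈ 161942 RPM

161942 RPM


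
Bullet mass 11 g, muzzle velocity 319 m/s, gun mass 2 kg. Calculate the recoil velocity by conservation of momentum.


v_recoil = m_p * v_p / m_gun = 0.011 * 319 / 2 = 1.754 m/s

1.754 m/s


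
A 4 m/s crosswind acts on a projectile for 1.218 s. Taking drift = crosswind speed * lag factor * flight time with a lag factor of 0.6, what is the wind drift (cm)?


drift = v_wind * lag * t = 4 * 0.6 * 1.218 = 2.9232 m ≈ 292.3 cm

292.3 cm


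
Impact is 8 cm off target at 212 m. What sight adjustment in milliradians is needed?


1 mrad subtends 1 cm per 10 m of range, so adj = error_cm / (dist_m / 10) = 8 / (212/10) = 0.3774 mrad

0.3774 mrad


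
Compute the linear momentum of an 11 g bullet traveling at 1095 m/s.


p = m*v = 0.011*1095 = 12.04 kg·m/s

12.04 kg·m/s


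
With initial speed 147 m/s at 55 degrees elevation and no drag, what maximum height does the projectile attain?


H = (v0*sin(theta))^2 / (2g) = (147*sin(55°))^2 / (2*9.81) = 739 m

739 m


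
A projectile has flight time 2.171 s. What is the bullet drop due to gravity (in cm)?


drop = 0.5*g*t^2 = 0.5*9.81*2.171^2 = 23.1184 m ≈ 2312 cm

2312 cm


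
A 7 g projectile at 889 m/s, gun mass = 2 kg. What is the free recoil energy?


v_r = m_p*v_p/m_gun = 0.007*889/2 = 3.1115 m/s, E_r = 0.5*m_gun*v_r^2 = 0.5*2*3.1115^2 = 9.681 J

9.681 J


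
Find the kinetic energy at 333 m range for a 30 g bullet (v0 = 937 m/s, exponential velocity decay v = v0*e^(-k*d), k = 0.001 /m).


v = v0*exp(-k*d) = 937*exp(-0.001*333) = 671.614 m/s
E = 0.5*m*v^2 = 0.5*0.03*671.614^2 = 6766 J

6766 J


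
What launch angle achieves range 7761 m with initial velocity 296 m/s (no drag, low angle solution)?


sin(2*theta) = R*g/v0^2 = 7761*9.81/296^2 = 0.868967, theta = arcsin(0.868967)/2 = 30.17°

30.17 degrees


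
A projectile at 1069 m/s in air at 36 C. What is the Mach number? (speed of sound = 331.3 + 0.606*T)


a = 331.3 + 0.606*(36) = 353.116 m/s
M = v/a = 1069/353.116 = 3.027

3.027


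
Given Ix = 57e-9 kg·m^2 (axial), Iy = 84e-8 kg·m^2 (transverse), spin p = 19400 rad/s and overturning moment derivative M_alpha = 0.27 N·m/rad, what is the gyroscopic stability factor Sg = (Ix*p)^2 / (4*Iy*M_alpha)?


Sg = Ix^2 * p^2 / (4 * Iy * M_alpha) = (57e-9)^2 * 19400^2 / (4 * 84e-8 * 0.27) = 1.348

1.348


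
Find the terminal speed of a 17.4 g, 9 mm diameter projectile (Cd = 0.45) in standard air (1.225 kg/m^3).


A = pi*(d/2)^2 = pi*(9/2000)^2 = 6.36173e-05 m^2
vt = sqrt(2mg/(Cd*rho*A)) = sqrt(2*0.0174*9.81/(0.45 * 1.225 * 6.36173e-05)) = 98.66 m/s

98.66 m/s


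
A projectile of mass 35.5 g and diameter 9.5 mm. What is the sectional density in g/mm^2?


SD = m/d^2 = 35.5/9.5^2 = 0.3934 g/mm^2

0.3934 g/mm^2


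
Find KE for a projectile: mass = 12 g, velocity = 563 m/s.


E = 0.5*m*v^2 = 0.5*0.012*563^2 = 1902 J

1902 J


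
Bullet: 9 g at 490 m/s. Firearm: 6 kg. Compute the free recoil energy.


v_r = m_p*v_p/m_gun = 0.009*490/6 = 0.735 m/s, E_r = 0.5*m_gun*v_r^2 = 0.5*6*0.735^2 = 1.621 J

1.621 J


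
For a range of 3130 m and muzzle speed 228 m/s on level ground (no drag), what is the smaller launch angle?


sin(2*theta) = R*g/v0^2 = 3130*9.81/228^2 = 0.590668, theta = arcsin(0.590668)/2 = 18.1°

18.1 degrees


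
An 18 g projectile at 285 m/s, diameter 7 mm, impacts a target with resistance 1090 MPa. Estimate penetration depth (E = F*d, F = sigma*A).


A = pi*(d/2)^2 = pi*(7/2)^2 = 38.4845 mm^2
E = 0.5*m*v^2 = 0.5*0.018*285^2 = 731.025 J
depth = E/(sigma*A) = 731.025 J / (1090 MPa * 38.4845 mm^2) = 731.025/(1090 * 38.4845) m = 0.0174269 m ≈ 17.43 mm

17.43 mm


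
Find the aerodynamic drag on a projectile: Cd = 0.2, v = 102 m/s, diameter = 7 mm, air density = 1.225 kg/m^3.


A = pi*(d/2)^2 = pi*(7/2000)^2 = 3.84845e-05 m^2
Fd = 0.5*Cd*rho*A*v^2 = 0.5*0.2*1.225*3.84845e-05*102^2 = 0.04905 N

0.04905 N


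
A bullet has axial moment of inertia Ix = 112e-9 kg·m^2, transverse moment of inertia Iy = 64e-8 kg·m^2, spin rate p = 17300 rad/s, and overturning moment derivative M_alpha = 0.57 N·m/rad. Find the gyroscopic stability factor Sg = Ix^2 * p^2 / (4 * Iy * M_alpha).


Sg = Ix^2 * p^2 / (4 * Iy * M_alpha) = (112e-9)^2 * 17300^2 / (4 * 64e-8 * 0.57) = 2.573

2.573


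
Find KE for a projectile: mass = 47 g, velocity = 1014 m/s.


E = 0.5*m*v^2 = 0.5*0.047*1014^2 = 24163 J

24163 J


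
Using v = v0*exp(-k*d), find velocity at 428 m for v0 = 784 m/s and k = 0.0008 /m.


v = v0*exp(-k*d) = 784*exp(-0.0008*428) = 556.7 m/s

556.7 m/s


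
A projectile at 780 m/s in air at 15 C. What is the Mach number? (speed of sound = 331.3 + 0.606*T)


a = 331.3 + 0.606*(15) = 340.39 m/s
M = v/a = 780/340.39 = 2.291

2.291


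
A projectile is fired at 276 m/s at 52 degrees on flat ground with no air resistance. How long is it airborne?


T = 2*v0*sin(theta)/g = 2*276*sin(52°)/9.81 = 44.34 s

44.34 s


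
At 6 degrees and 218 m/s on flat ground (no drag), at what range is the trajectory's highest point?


R = v0^2*sin(2*theta)/g = 218^2*sin(2*6°)/9.81 = 1007.22 m
apex_dist = R/2 = 1007.22/2 = 503.6 m

503.6 m


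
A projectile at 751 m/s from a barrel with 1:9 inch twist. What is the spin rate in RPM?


twist_m = 9*0.0254 = 0.2286 m
spin = v/twist = 751/0.2286 = 3285.214 rev/s
RPM = spin*60 = 3285.214*60 ≈ 197113 RPM

197113 RPM


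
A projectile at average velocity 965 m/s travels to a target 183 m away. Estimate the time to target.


t = d/v = 183/965 = 0.1896 s

0.1896 s


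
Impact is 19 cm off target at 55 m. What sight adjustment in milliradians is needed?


1 mrad subtends 1 cm per 10 m of range, so adj = error_cm / (dist_m / 10) = 19 / (55/10) = 3.455 mrad

3.455 mrad


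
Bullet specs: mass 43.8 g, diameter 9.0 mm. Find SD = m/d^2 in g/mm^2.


SD = m/d^2 = 43.8/9.0^2 = 0.5407 g/mm^2

0.5407 g/mm^2


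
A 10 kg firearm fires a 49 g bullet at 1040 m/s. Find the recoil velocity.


v_recoil = m_p * v_p / m_gun = 0.049 * 1040 / 10 = 5.096 m/s

5.096 m/s


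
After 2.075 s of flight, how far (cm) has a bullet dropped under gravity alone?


drop = 0.5*g*t^2 = 0.5*9.81*2.075^2 = 21.1191 m ≈ 2112 cm

2112 cm


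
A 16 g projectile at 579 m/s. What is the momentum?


p = m*v = 0.016*579 = 9.264 kg·m/s

9.264 kg·m/s


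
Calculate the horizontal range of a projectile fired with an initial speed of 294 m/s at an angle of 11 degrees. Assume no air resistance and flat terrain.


R = v0^2 * sin(2*theta) / g = 294^2 * sin(2*11°) / 9.81 = 3301 m

3301 m


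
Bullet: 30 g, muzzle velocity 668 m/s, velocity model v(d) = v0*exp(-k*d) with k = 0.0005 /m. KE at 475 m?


v = v0*exp(-k*d) = 668*exp(-0.0005*475) = 526.783 m/s
E = 0.5*m*v^2 = 0.5*0.03*526.783^2 = 4163 J

4163 J


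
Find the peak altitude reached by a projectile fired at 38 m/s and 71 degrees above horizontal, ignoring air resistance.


H = (v0*sin(theta))^2 / (2g) = (38*sin(71°))^2 / (2*9.81) = 65.8 m

65.8 m


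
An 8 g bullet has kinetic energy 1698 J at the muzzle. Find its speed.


v = sqrt(2*E/m) = sqrt(2*1698/0.008) = 651.5 m/s

651.5 m/s


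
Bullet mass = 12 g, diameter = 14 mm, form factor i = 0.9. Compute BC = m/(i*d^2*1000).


BC = m/(i*d^2*1000) = 12/(0.9 * 14^2 * 1000) = 6.803e-05

6.803e-05


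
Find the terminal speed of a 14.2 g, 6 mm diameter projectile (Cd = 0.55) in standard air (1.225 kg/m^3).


A = pi*(d/2)^2 = pi*(6/2000)^2 = 2.82743e-05 m^2
vt = sqrt(2mg/(Cd*rho*A)) = sqrt(2*0.0142*9.81/(0.55 * 1.225 * 2.82743e-05)) = 120.9 m/s

120.9 m/s


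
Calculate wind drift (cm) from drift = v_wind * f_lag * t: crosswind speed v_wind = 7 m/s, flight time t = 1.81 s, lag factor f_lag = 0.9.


drift = v_wind * lag * t = 7 * 0.9 * 1.81 = 11.403 m ≈ 1140 cm

1140 cm


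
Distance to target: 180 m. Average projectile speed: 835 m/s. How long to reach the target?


t = d/v = 180/835 = 0.2156 s

0.2156 s


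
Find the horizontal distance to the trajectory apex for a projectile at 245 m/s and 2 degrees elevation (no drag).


R = v0^2*sin(2*theta)/g = 245^2*sin(2*2°)/9.81 = 426.823 m
apex_dist = R/2 = 426.823/2 = 213.4 m

213.4 m


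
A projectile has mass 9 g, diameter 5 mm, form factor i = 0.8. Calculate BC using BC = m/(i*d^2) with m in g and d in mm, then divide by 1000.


BC = m/(i*d^2*1000) = 9/(0.8 * 5^2 * 1000) = 0.00045

0.00045


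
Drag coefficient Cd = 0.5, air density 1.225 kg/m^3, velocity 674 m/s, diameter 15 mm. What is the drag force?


A = pi*(d/2)^2 = pi*(15/2000)^2 = 1.76715e-04 m^2
Fd = 0.5*Cd*rho*A*v^2 = 0.5*0.5*1.225*1.76715e-04*674^2 = 24.58 N

24.58 N


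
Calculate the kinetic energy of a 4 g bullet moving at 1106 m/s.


E = 0.5*m*v^2 = 0.5*0.004*1106^2 = 2446 J

2446 J


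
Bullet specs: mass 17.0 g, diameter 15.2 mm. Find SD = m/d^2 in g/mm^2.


SD = m/d^2 = 17.0/15.2^2 = 0.07358 g/mm^2

0.07358 g/mm^2


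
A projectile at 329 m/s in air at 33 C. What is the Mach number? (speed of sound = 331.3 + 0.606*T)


a = 331.3 + 0.606*(33) = 351.298 m/s
M = v/a = 329/351.298 = 0.9365

0.9365


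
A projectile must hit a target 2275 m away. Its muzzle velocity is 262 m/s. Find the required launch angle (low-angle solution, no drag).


sin(2*theta) = R*g/v0^2 = 2275*9.81/262^2 = 0.325123, theta = arcsin(0.325123)/2 = 9.487°

9.487 degrees


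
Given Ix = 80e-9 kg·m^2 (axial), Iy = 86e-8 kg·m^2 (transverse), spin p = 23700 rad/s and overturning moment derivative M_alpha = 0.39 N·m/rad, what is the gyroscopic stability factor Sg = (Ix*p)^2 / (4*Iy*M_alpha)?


Sg = Ix^2 * p^2 / (4 * Iy * M_alpha) = (80e-9)^2 * 23700^2 / (4 * 86e-8 * 0.39) = 2.679

2.679


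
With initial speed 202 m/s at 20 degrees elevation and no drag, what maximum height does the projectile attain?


H = (v0*sin(theta))^2 / (2g) = (202*sin(20°))^2 / (2*9.81) = 243.3 m

243.3 m


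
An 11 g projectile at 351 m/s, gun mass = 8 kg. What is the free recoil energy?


v_r = m_p*v_p/m_gun = 0.011*351/8 = 0.482625 m/s, E_r = 0.5*m_gun*v_r^2 = 0.5*8*0.482625^2 = 0.9317 J

0.9317 J


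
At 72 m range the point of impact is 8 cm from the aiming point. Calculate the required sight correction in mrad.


1 mrad subtends 1 cm per 10 m of range, so adj = error_cm / (dist_m / 10) = 8 / (72/10) = 1.111 mrad

1.111 mrad


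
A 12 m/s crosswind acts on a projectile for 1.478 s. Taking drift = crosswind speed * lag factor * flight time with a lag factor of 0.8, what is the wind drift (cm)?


drift = v_wind * lag * t = 12 * 0.8 * 1.478 = 14.1888 m ≈ 1419 cm

1419 cm


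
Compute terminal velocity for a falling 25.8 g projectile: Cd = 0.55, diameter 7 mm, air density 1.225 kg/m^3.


A = pi*(d/2)^2 = pi*(7/2000)^2 = 3.84845e-05 m^2
vt = sqrt(2mg/(Cd*rho*A)) = sqrt(2*0.0258*9.81/(0.55 * 1.225 * 3.84845e-05)) = 139.7 m/s

139.7 m/s


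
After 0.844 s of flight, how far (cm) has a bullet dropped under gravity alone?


drop = 0.5*g*t^2 = 0.5*9.81*0.844^2 = 3.49401 m ≈ 349.4 cm

349.4 cm


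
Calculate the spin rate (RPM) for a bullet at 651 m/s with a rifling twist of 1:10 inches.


twist_m = 10*0.0254 = 0.254 m
spin = v/twist = 651/0.254 = 2562.992 rev/s
RPM = spin*60 = 2562.992*60 ≈ 153780 RPM

153780 RPM


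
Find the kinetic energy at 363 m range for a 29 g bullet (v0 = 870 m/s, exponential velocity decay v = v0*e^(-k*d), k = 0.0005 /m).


v = v0*exp(-k*d) = 870*exp(-0.0005*363) = 725.596 m/s
E = 0.5*m*v^2 = 0.5*0.029*725.596^2 = 7634 J

7634 J


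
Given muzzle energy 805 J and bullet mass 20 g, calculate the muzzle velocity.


v = sqrt(2*E/m) = sqrt(2*805/0.02) = 283.7 m/s

283.7 m/s


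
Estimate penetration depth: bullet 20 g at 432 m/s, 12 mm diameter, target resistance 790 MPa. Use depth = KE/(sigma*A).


A = pi*(d/2)^2 = pi*(12/2)^2 = 113.097 mm^2
E = 0.5*m*v^2 = 0.5*0.02*432^2 = 1866.24 J
depth = E/(sigma*A) = 1866.24 J / (790 MPa * 113.097 mm^2) = 1866.24/(790 * 113.097) m = 0.0208876 m ≈ 20.89 mm

20.89 mm


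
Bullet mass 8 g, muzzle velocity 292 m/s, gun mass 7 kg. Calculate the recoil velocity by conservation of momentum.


v_recoil = m_p * v_p / m_gun = 0.008 * 292 / 7 = 0.3337 m/s

0.3337 m/s


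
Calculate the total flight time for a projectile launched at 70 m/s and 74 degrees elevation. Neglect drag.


T = 2*v0*sin(theta)/g = 2*70*sin(74°)/9.81 = 13.72 s

13.72 s


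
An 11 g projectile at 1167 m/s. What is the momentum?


p = m*v = 0.011*1167 = 12.84 kg·m/s

12.84 kg·m/s


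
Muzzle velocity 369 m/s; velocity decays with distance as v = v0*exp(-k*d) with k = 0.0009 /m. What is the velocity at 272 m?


v = v0*exp(-k*d) = 369*exp(-0.0009*272) = 288.9 m/s

288.9 m/s


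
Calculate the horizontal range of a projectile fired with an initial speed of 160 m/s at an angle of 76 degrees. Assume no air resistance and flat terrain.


R = v0^2 * sin(2*theta) / g = 160^2 * sin(2*76°) / 9.81 = 1225 m

1225 m


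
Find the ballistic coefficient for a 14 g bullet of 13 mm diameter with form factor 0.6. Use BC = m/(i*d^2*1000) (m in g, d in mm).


BC = m/(i*d^2*1000) = 14/(0.6 * 13^2 * 1000) = 0.0001381

0.0001381


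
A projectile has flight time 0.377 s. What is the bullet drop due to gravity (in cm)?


drop = 0.5*g*t^2 = 0.5*9.81*0.377^2 = 0.697143 m ≈ 69.71 cm

69.71 cm


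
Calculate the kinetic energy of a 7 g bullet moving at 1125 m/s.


E = 0.5*m*v^2 = 0.5*0.007*1125^2 = 4430 J

4430 J


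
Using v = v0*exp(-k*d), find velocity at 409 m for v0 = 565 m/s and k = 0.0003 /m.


v = v0*exp(-k*d) = 565*exp(-0.0003*409) = 499.8 m/s

499.8 m/s


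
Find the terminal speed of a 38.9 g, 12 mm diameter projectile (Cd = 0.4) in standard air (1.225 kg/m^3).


A = pi*(d/2)^2 = pi*(12/2000)^2 = 1.13097e-04 m^2
vt = sqrt(2mg/(Cd*rho*A)) = sqrt(2*0.0389*9.81/(0.4 * 1.225 * 1.13097e-04)) = 117.4 m/s

117.4 m/s


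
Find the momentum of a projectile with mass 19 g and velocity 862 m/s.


p = m*v = 0.019*862 = 16.38 kg·m/s

16.38 kg·m/s


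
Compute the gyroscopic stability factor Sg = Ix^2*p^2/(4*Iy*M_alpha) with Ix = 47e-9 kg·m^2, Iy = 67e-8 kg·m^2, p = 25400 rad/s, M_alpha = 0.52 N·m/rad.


Sg = Ix^2 * p^2 / (4 * Iy * M_alpha) = (47e-9)^2 * 25400^2 / (4 * 67e-8 * 0.52) = 1.023

1.023


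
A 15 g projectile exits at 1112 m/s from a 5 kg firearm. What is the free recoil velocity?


v_recoil = m_p * v_p / m_gun = 0.015 * 1112 / 5 = 3.336 m/s

3.336 m/s


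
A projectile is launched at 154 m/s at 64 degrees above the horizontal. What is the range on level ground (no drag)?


R = v0^2 * sin(2*theta) / g = 154^2 * sin(2*64°) / 9.81 = 1905 m

1905 m


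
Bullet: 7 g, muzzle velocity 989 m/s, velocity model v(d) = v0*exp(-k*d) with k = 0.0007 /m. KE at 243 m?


v = v0*exp(-k*d) = 989*exp(-0.0007*243) = 834.301 m/s
E = 0.5*m*v^2 = 0.5*0.007*834.301^2 = 2436 J

2436 J


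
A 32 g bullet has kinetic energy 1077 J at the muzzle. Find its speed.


v = sqrt(2*E/m) = sqrt(2*1077/0.032) = 259.4 m/s

259.4 m/s


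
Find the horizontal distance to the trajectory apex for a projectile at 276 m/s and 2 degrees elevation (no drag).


R = v0^2*sin(2*theta)/g = 276^2*sin(2*2°)/9.81 = 541.669 m
apex_dist = R/2 = 541.669/2 = 270.8 m

270.8 m


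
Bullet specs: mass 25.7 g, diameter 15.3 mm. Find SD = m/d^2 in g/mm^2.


SD = m/d^2 = 25.7/15.3^2 = 0.1098 g/mm^2

0.1098 g/mm^2


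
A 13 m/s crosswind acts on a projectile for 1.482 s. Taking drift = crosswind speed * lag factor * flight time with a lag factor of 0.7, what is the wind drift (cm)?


drift = v_wind * lag * t = 13 * 0.7 * 1.482 = 13.4862 m ≈ 1349 cm

1349 cm


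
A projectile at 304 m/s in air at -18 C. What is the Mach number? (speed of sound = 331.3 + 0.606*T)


a = 331.3 + 0.606*(-18) = 320.392 m/s
M = v/a = 304/320.392 = 0.9488

0.9488


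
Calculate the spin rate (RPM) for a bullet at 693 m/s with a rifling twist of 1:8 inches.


twist_m = 8*0.0254 = 0.2032 m
spin = v/twist = 693/0.2032 = 3410.433 rev/s
RPM = spin*60 = 3410.433*60 ≈ 204626 RPM

204626 RPM


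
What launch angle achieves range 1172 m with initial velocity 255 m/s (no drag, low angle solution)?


sin(2*theta) = R*g/v0^2 = 1172*9.81/255^2 = 0.176814, theta = arcsin(0.176814)/2 = 5.092°

5.092 degrees


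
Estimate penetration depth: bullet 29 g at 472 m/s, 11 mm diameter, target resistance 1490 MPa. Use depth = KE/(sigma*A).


A = pi*(d/2)^2 = pi*(11/2)^2 = 95.0332 mm^2
E = 0.5*m*v^2 = 0.5*0.029*472^2 = 3230.37 J
depth = E/(sigma*A) = 3230.37 J / (1490 MPa * 95.0332 mm^2) = 3230.37/(1490 * 95.0332) m = 0.0228134 m ≈ 22.81 mm

22.81 mm


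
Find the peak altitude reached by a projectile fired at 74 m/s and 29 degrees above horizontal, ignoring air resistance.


H = (v0*sin(theta))^2 / (2g) = (74*sin(29°))^2 / (2*9.81) = 65.6 m

65.6 m


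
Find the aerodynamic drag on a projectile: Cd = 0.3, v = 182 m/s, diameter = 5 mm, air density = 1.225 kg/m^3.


A = pi*(d/2)^2 = pi*(5/2000)^2 = 1.96350e-05 m^2
Fd = 0.5*Cd*rho*A*v^2 = 0.5*0.3*1.225*1.96350e-05*182^2 = 0.1195 N

0.1195 N


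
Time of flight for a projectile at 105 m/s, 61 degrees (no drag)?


T = 2*v0*sin(theta)/g = 2*105*sin(61°)/9.81 = 18.72 s

18.72 s


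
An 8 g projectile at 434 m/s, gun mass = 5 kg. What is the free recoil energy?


v_r = m_p*v_p/m_gun = 0.008*434/5 = 0.6944 m/s, E_r = 0.5*m_gun*v_r^2 = 0.5*5*0.6944^2 = 1.205 J

1.205 J


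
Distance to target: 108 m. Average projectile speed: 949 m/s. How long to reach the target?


t = d/v = 108/949 = 0.1138 s

0.1138 s


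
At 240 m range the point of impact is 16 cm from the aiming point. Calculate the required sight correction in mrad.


1 mrad subtends 1 cm per 10 m of range, so adj = error_cm / (dist_m / 10) = 16 / (240/10) = 0.6667 mrad

0.6667 mrad


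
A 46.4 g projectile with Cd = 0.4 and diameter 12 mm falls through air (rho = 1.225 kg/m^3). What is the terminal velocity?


A = pi*(d/2)^2 = pi*(12/2000)^2 = 1.13097e-04 m^2
vt = sqrt(2mg/(Cd*rho*A)) = sqrt(2*0.0464*9.81/(0.4 * 1.225 * 1.13097e-04)) = 128.2 m/s

128.2 m/s


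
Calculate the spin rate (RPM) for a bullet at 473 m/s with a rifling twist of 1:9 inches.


twist_m = 9*0.0254 = 0.2286 m
spin = v/twist = 473/0.2286 = 2069.116 rev/s
RPM = spin*60 = 2069.116*60 ≈ 124147 RPM

124147 RPM


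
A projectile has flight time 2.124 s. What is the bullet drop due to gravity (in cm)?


drop = 0.5*g*t^2 = 0.5*9.81*2.124^2 = 22.1283 m ≈ 2213 cm

2213 cm


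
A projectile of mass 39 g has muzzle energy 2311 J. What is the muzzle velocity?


v = sqrt(2*E/m) = sqrt(2*2311/0.039) = 344.3 m/s

344.3 m/s


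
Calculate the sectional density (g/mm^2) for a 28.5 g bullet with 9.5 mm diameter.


SD = m/d^2 = 28.5/9.5^2 = 0.3158 g/mm^2

0.3158 g/mm^2


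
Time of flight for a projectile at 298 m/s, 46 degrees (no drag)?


T = 2*v0*sin(theta)/g = 2*298*sin(46°)/9.81 = 43.7 s

43.7 s


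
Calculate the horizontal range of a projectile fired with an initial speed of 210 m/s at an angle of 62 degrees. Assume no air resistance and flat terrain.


R = v0^2 * sin(2*theta) / g = 210^2 * sin(2*62°) / 9.81 = 3727 m

3727 m


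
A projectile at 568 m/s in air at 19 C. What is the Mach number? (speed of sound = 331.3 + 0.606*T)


a = 331.3 + 0.606*(19) = 342.814 m/s
M = v/a = 568/342.814 = 1.657

1.657


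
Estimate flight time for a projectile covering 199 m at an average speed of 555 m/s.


t = d/v = 199/555 = 0.3586 s

0.3586 s


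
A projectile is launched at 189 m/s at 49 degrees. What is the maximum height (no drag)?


H = (v0*sin(theta))^2 / (2g) = (189*sin(49°))^2 / (2*9.81) = 1037 m

1037 m


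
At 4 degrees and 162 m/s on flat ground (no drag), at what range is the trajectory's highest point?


R = v0^2*sin(2*theta)/g = 162^2*sin(2*4°)/9.81 = 372.32 m
apex_dist = R/2 = 372.32/2 = 186.2 m

186.2 m


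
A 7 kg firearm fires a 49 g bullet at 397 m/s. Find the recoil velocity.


v_recoil = m_p * v_p / m_gun = 0.049 * 397 / 7 = 2.779 m/s

2.779 m/s


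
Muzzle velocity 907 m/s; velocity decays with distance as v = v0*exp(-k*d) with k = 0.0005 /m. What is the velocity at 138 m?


v = v0*exp(-k*d) = 907*exp(-0.0005*138) = 846.5 m/s

846.5 m/s


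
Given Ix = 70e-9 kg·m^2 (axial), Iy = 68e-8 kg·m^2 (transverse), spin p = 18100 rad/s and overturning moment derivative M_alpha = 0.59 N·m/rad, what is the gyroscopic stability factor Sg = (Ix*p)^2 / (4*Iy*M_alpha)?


Sg = Ix^2 * p^2 / (4 * Iy * M_alpha) = (70e-9)^2 * 18100^2 / (4 * 68e-8 * 0.59) = 1

1


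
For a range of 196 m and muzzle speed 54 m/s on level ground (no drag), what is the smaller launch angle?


sin(2*theta) = R*g/v0^2 = 196*9.81/54^2 = 0.659383, theta = arcsin(0.659383)/2 = 20.63°

20.63 degrees


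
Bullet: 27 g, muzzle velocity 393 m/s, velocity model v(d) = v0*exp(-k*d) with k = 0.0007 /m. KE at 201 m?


v = v0*exp(-k*d) = 393*exp(-0.0007*201) = 341.419 m/s
E = 0.5*m*v^2 = 0.5*0.027*341.419^2 = 1574 J

1574 J


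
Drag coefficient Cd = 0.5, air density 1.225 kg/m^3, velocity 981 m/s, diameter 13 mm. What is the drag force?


A = pi*(d/2)^2 = pi*(13/2000)^2 = 1.32732e-04 m^2
Fd = 0.5*Cd*rho*A*v^2 = 0.5*0.5*1.225*1.32732e-04*981^2 = 39.12 N

39.12 N


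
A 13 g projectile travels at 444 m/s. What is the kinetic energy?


E = 0.5*m*v^2 = 0.5*0.013*444^2 = 1281 J

1281 J


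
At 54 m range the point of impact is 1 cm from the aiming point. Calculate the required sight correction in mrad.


1 mrad subtends 1 cm per 10 m of range, so adj = error_cm / (dist_m / 10) = 1 / (54/10) = 0.1852 mrad

0.1852 mrad


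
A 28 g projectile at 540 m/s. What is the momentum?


p = m*v = 0.028*540 = 15.12 kg·m/s

15.12 kg·m/s


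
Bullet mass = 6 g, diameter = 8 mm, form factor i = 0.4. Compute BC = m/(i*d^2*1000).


BC = m/(i*d^2*1000) = 6/(0.4 * 8^2 * 1000) = 0.0002344

0.0002344


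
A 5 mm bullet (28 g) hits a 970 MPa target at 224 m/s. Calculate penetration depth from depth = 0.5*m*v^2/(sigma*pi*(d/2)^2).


A = pi*(d/2)^2 = pi*(5/2)^2 = 19.635 mm^2
E = 0.5*m*v^2 = 0.5*0.028*224^2 = 702.464 J
depth = E/(sigma*A) = 702.464 J / (970 MPa * 19.635 mm^2) = 702.464/(970 * 19.635) m = 0.0368827 m ≈ 36.88 mm

36.88 mm
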